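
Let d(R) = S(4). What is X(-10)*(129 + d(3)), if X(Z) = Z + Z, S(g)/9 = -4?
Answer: -1860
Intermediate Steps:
S(g) = -36 (S(g) = 9*(-4) = -36)
d(R) = -36
X(Z) = 2*Z
X(-10)*(129 + d(3)) = (2*(-10))*(129 - 36) = -20*93 = -1860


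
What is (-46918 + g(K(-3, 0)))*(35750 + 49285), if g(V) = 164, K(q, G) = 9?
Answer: -3975726390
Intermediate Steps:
(-46918 + g(K(-3, 0)))*(35750 + 49285) = (-46918 + 164)*(35750 + 49285) = -46754*85035 = -3975726390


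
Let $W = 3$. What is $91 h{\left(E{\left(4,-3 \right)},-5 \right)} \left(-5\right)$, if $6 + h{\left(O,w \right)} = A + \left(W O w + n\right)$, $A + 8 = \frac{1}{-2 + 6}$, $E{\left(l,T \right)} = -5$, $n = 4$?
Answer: $- \frac{118755}{4} \approx -29689.0$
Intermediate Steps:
$A = - \frac{31}{4}$ ($A = -8 + \frac{1}{-2 + 6} = -8 + \frac{1}{4} = - \frac{31}{4} \approx -7.75$)
$h{\left(O,w \right)} = - \frac{39}{4} + 3 O w$ ($h{\left(O,w \right)} = -6 + \left(- \frac{31}{4} + \left(3 O w + 4\right)\right) = -6 + \left(- \frac{31}{4} + \left(4 + 3 O w\right)\right) = -6 + \left(- \frac{15}{4} + 3 O w\right) = - \frac{39}{4} + 3 O w$)
$91 h{\left(E{\left(4,-3 \right)},-5 \right)} \left(-5\right) = 91 \left(- \frac{39}{4} + 3 \left(-5\right) \left(-5\right)\right) \left(-5\right) = 91 \left(- \frac{39}{4} + 75\right) \left(-5\right) = 91 \cdot \frac{261}{4} \left(-5\right) = \frac{23751}{4} \left(-5\right) = - \frac{118755}{4}$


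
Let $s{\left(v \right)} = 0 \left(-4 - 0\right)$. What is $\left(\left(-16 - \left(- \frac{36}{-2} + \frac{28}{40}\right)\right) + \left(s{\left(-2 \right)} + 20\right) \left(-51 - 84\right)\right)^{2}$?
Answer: $\frac{747858409}{100} \approx 7.4786 \cdot 10^{6}$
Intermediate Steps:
$s{\left(v \right)} = 0$ ($s{\left(v \right)} = 0 \left(-4 + \left(-3 + 3\right)\right) = 0 \left(-4 + 0\right) = 0 \left(-4\right) = 0$)
$\left(\left(-16 - \left(- \frac{36}{-2} + \frac{28}{40}\right)\right) + \left(s{\left(-2 \right)} + 20\right) \left(-51 - 84\right)\right)^{2} = \left(\left(-16 - \left(- \frac{36}{-2} + \frac{28}{40}\right)\right) + \left(0 + 20\right) \left(-51 - 84\right)\right)^{2} = \left(\left(-16 - \left(\left(-36\right) \left(- \frac{1}{2}\right) + 28 \cdot \frac{1}{40}\right)\right) + 20 \left(-51 - 84\right)\right)^{2} = \left(\left(-16 - \left(18 + \frac{7}{10}\right)\right) + 20 \left(-135\right)\right)^{2} = \left(\left(-16 - \frac{187}{10}\right) - 2700\right)^{2} = \left(- \frac{347}{10} - 2700\right)^{2} = \left(- \frac{27347}{10}\right)^{2} = \frac{747858409}{100}$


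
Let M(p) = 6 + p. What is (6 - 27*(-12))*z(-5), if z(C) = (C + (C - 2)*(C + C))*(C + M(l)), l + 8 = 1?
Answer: -128700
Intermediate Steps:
l = -7 (l = -8 + 1 = -7)
z(C) = (-1 + C)*(C + 2*C*(-2 + C)) (z(C) = (C + (C - 2)*(C + C))*(C + (6 - 7)) = (C + (-2 + C)*(2*C))*(C - 1) = (C + 2*C*(-2 + C))*(-1 + C) = (-1 + C)*(C + 2*C*(-2 + C)))
(6 - 27*(-12))*z(-5) = (6 - 27*(-12))*(-5*(3 - 5*(-5) + 2*(-5)²)) = (6 + 324)*(-5*(3 + 25 + 2*25)) = 330*(-5*(3 + 25 + 50)) = 330*(-5*78) = 330*(-390) = -128700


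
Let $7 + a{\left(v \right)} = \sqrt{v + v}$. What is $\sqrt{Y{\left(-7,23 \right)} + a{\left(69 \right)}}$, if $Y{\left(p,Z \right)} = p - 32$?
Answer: $\sqrt{-46 + \sqrt{138}} \approx 5.8526 i$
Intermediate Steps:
$Y{\left(p,Z \right)} = -32 + p$ ($Y{\left(p,Z \right)} = p - 32 = -32 + p$)
$a{\left(v \right)} = -7 + \sqrt{2} \sqrt{v}$ ($a{\left(v \right)} = -7 + \sqrt{v + v} = -7 + \sqrt{2 v} = -7 + \sqrt{2} \sqrt{v}$)
$\sqrt{Y{\left(-7,23 \right)} + a{\left(69 \right)}} = \sqrt{\left(-32 - 7\right) - \left(7 - \sqrt{2} \sqrt{69}\right)} = \sqrt{-39 - \left(7 - \sqrt{138}\right)} = \sqrt{-46 + \sqrt{138}}$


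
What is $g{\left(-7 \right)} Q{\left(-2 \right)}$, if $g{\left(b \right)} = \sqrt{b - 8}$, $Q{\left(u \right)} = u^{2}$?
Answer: $4 i \sqrt{15} \approx 15.492 i$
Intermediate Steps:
$g{\left(b \right)} = \sqrt{-8 + b}$
$g{\left(-7 \right)} Q{\left(-2 \right)} = \sqrt{-8 - 7} \left(-2\right)^{2} = \sqrt{-15} \cdot 4 = i \sqrt{15} \cdot 4 = 4 i \sqrt{15}$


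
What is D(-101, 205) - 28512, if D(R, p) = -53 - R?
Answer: -28464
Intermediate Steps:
D(-101, 205) - 28512 = (-53 - 1*(-101)) - 28512 = (-53 + 101) - 28512 = 48 - 28512 = -28464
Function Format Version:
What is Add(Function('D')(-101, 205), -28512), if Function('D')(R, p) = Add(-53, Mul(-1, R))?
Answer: -28464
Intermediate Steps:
Add(Function('D')(-101, 205), -28512) = Add(Add(-53, Mul(-1, -101)), -28512) = Add(Add(-53, 101), -28512) = Add(48, -28512) = -28464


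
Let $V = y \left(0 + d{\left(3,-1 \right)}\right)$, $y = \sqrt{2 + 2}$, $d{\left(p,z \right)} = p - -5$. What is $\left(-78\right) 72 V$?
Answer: $-89856$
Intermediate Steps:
$d{\left(p,z \right)} = 5 + p$ ($d{\left(p,z \right)} = p + 5 = 5 + p$)
$y = 2$ ($y = \sqrt{4} = 2$)
$V = 16$ ($V = 2 \left(0 + \left(5 + 3\right)\right) = 2 \left(0 + 8\right) = 2 \cdot 8 = 16$)
$\left(-78\right) 72 V = \left(-78\right) 72 \cdot 16 = \left(-5616\right) 16 = -89856$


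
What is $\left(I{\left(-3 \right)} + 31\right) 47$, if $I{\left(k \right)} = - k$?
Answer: $1598$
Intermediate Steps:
$\left(I{\left(-3 \right)} + 31\right) 47 = \left(\left(-1\right) \left(-3\right) + 31\right) 47 = \left(3 + 31\right) 47 = 34 \cdot 47 = 1598$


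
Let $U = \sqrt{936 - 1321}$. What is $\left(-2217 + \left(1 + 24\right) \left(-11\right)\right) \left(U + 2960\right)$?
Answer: $-7376320 - 2492 i \sqrt{385} \approx -7.3763 \cdot 10^{6} - 48897.0 i$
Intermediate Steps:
$U = i \sqrt{385}$ ($U = \sqrt{936 - 1321} = \sqrt{-385} = i \sqrt{385} \approx 19.621 i$)
$\left(-2217 + \left(1 + 24\right) \left(-11\right)\right) \left(U + 2960\right) = \left(-2217 + \left(1 + 24\right) \left(-11\right)\right) \left(i \sqrt{385} + 2960\right) = \left(-2217 + 25 \left(-11\right)\right) \left(2960 + i \sqrt{385}\right) = \left(-2217 - 275\right) \left(2960 + i \sqrt{385}\right) = - 2492 \left(2960 + i \sqrt{385}\right) = -7376320 - 2492 i \sqrt{385}$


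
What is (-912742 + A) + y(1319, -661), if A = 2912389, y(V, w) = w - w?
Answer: 1999647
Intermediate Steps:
y(V, w) = 0
(-912742 + A) + y(1319, -661) = (-912742 + 2912389) + 0 = 1999647 + 0 = 1999647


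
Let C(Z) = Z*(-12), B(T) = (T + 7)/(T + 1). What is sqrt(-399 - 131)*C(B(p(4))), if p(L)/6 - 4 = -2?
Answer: -228*I*sqrt(530)/13 ≈ -403.77*I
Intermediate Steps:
p(L) = 12 (p(L) = 24 + 6*(-2) = 24 - 12 = 12)
B(T) = (7 + T)/(1 + T)
C(Z) = -12*Z
sqrt(-399 - 131)*C(B(p(4))) = sqrt(-399 - 131)*(-12*(7 + 12)/(1 + 12)) = sqrt(-530)*(-12*19/13) = (I*sqrt(530))*(-12*19/13) = (I*sqrt(530))*(-228/13) = -228*I*sqrt(530)/13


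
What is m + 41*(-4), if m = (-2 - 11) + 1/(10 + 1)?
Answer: -1946/11 ≈ -176.91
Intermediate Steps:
m = -142/11 (m = -13 + 1/11 = -142/11 ≈ -12.909)
m + 41*(-4) = -142/11 + 41*(-4) = -142/11 - 164 = -1946/11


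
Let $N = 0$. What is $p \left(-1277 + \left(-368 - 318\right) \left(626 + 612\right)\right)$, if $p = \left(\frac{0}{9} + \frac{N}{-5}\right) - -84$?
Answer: $-71445780$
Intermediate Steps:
$p = 84$ ($p = \left(\frac{0}{9} + \frac{0}{-5}\right) - -84 = \left(0 \cdot \frac{1}{9} + 0 \left(- \frac{1}{5}\right)\right) + 84 = \left(0 + 0\right) + 84 = 0 + 84 = 84$)
$p \left(-1277 + \left(-368 - 318\right) \left(626 + 612\right)\right) = 84 \left(-1277 + \left(-368 - 318\right) \left(626 + 612\right)\right) = 84 \left(-1277 - 849268\right) = 84 \left(-850545\right) = -71445780$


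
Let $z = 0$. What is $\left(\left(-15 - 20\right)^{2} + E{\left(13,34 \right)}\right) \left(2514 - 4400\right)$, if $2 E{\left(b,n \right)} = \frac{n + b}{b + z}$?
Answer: $- \frac{30078871}{13} \approx -2.3138 \cdot 10^{6}$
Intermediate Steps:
$E{\left(b,n \right)} = \frac{b + n}{2 b}$ ($E{\left(b,n \right)} = \frac{\left(n + b\right) \frac{1}{b + 0}}{2} = \frac{\left(b + n\right) \frac{1}{b}}{2} = \frac{\frac{1}{b} \left(b + n\right)}{2} = \frac{b + n}{2 b}$)
$\left(\left(-15 - 20\right)^{2} + E{\left(13,34 \right)}\right) \left(2514 - 4400\right) = \left(\left(-15 - 20\right)^{2} + \frac{13 + 34}{2 \cdot 13}\right) \left(2514 - 4400\right) = \left(\left(-35\right)^{2} + \frac{1}{2} \cdot \frac{1}{13} \cdot 47\right) \left(-1886\right) = \left(1225 + \frac{47}{26}\right) \left(-1886\right) = \frac{31897}{26} \left(-1886\right) = - \frac{30078871}{13}$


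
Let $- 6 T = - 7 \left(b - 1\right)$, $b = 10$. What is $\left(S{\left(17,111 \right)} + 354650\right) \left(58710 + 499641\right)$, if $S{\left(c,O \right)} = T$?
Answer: $\frac{396050089671}{2} \approx 1.9803 \cdot 10^{11}$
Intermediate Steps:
$T = \frac{21}{2}$ ($T = - \frac{\left(-7\right) \left(10 - 1\right)}{6} = - \frac{\left(-7\right) 9}{6} = \left(- \frac{1}{6}\right) \left(-63\right) = \frac{21}{2} \approx 10.5$)
$S{\left(c,O \right)} = \frac{21}{2}$
$\left(S{\left(17,111 \right)} + 354650\right) \left(58710 + 499641\right) = \left(\frac{21}{2} + 354650\right) \left(58710 + 499641\right) = \frac{709321}{2} \cdot 558351 = \frac{396050089671}{2}$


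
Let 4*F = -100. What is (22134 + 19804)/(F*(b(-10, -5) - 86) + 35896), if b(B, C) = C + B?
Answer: 41938/38421 ≈ 1.0915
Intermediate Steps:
F = -25 (F = (1/4)*(-100) = -25)
b(B, C) = B + C
(22134 + 19804)/(F*(b(-10, -5) - 86) + 35896) = (22134 + 19804)/(-25*((-10 - 5) - 86) + 35896) = 41938/(-25*(-15 - 86) + 35896) = 41938/(-25*(-101) + 35896) = 41938/(2525 + 35896) = 41938/38421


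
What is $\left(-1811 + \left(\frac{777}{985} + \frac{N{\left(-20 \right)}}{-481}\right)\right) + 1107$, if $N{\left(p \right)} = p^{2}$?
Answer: $- \frac{333564903}{473785} \approx -704.04$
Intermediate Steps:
$\left(-1811 + \left(\frac{777}{985} + \frac{N{\left(-20 \right)}}{-481}\right)\right) + 1107 = \left(-1811 + \left(\frac{777}{985} + \frac{\left(-20\right)^{2}}{-481}\right)\right) + 1107 = \left(-1811 + \left(777 \cdot \frac{1}{985} + 400 \left(- \frac{1}{481}\right)\right)\right) + 1107 = \left(-1811 + \left(\frac{777}{985} - \frac{400}{481}\right)\right) + 1107 = \left(-1811 - \frac{20263}{473785}\right) + 1107 = - \frac{858044898}{473785} + 1107 = - \frac{333564903}{473785}$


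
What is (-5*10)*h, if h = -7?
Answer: 350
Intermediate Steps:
(-5*10)*h = -5*10*(-7) = -50*(-7) = 350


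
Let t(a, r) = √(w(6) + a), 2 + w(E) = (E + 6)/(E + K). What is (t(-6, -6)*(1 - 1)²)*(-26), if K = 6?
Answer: 0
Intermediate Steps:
w(E) = -1 (w(E) = -2 + (E + 6)/(E + 6) = -2 + (6 + E)/(6 + E) = -2 + 1 = -1)
t(a, r) = √(-1 + a)
(t(-6, -6)*(1 - 1)²)*(-26) = (√(-1 - 6)*(1 - 1)²)*(-26) = (√(-7)*0²)*(-26) = ((I*√7)*0)*(-26) = 0*(-26) = 0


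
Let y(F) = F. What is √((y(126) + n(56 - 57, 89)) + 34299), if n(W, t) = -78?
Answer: 107*√3 ≈ 185.33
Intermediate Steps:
√((y(126) + n(56 - 57, 89)) + 34299) = √((126 - 78) + 34299) = √(48 + 34299) = √34347 = 107*√3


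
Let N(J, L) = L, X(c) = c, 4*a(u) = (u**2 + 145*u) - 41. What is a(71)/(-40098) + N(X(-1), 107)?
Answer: 17146649/160392 ≈ 106.90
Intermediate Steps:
a(u) = -41/4 + u**2/4 + 145*u/4 (a(u) = ((u**2 + 145*u) - 41)/4 = (-41 + u**2 + 145*u)/4 = -41/4 + u**2/4 + 145*u/4)
a(71)/(-40098) + N(X(-1), 107) = (-41/4 + (1/4)*71**2 + (145/4)*71)/(-40098) + 107 = (-41/4 + (1/4)*5041 + 10295/4)*(-1/40098) + 107 = (-41/4 + 5041/4 + 10295/4)*(-1/40098) + 107 = (15295/4)*(-1/40098) + 107 = -15295/160392 + 107 = 17146649/160392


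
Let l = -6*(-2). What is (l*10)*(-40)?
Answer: -4800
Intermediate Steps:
l = 12
(l*10)*(-40) = (12*10)*(-40) = 120*(-40) = -4800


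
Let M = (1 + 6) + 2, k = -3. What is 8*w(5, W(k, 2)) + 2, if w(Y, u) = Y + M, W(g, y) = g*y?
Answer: 114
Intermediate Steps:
M = 9 (M = 7 + 2 = 9)
w(Y, u) = 9 + Y (w(Y, u) = Y + 9 = 9 + Y)
8*w(5, W(k, 2)) + 2 = 8*(9 + 5) + 2 = 8*14 + 2 = 112 + 2 = 114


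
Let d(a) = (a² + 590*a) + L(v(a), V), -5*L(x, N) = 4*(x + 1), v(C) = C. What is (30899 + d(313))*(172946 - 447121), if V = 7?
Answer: -85895408390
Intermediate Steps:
L(x, N) = -⅘ - 4*x/5 (L(x, N) = -4*(x + 1)/5 = -4*(1 + x)/5 = -(4 + 4*x)/5 = -⅘ - 4*x/5)
d(a) = -⅘ + a² + 2946*a/5 (d(a) = (a² + 590*a) + (-⅘ - 4*a/5) = -⅘ + a² + 2946*a/5)
(30899 + d(313))*(172946 - 447121) = (30899 + (-⅘ + 313² + (2946/5)*313))*(172946 - 447121) = (30899 + (-⅘ + 97969 + 922098/5))*(-274175) = (30899 + 1411939/5)*(-274175) = (1566434/5)*(-274175) = -85895408390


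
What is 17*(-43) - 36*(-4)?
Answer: -587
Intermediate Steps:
17*(-43) - 36*(-4) = -731 - 9*(-16) = -731 + 144 = -587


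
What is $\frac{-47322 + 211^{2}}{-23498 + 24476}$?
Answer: $- \frac{2801}{978} \approx -2.864$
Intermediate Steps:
$\frac{-47322 + 211^{2}}{-23498 + 24476} = \frac{-47322 + 44521}{978} = \left(-2801\right) \frac{1}{978} = - \frac{2801}{978}$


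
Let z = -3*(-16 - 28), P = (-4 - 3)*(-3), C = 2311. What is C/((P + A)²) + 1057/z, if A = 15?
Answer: 139577/14256 ≈ 9.7908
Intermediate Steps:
P = 21 (P = -7*(-3) = 21)
z = 132 (z = -3*(-44) = 132)
C/((P + A)²) + 1057/z = 2311/((21 + 15)²) + 1057/132 = 2311/(36²) + 1057*(1/132) = 2311/1296 + 1057/132 = 139577/14256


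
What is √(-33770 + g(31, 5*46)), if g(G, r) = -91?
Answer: I*√33861 ≈ 184.01*I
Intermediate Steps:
√(-33770 + g(31, 5*46)) = √(-33770 - 91) = √(-33861) = I*√33861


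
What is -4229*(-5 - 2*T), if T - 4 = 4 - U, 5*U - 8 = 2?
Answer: 71893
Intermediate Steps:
U = 2 (U = 8/5 + (1/5)*2 = 8/5 + 2/5 = 2)
T = 6 (T = 4 + (4 - 1*2) = 4 + (4 - 2) = 4 + 2 = 6)
-4229*(-5 - 2*T) = -4229*(-5 - 2*6) = -4229*(-5 - 12) = -4229*(-17) = 71893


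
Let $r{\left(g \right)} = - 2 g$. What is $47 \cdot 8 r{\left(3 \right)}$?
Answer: $-2256$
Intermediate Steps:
$47 \cdot 8 r{\left(3 \right)} = 47 \cdot 8 \left(\left(-2\right) 3\right) = 376 \left(-6\right) = -2256$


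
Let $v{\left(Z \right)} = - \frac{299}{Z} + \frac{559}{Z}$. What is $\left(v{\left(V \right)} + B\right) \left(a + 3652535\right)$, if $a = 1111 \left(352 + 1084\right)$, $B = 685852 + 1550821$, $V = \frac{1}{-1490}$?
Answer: $9704857104163$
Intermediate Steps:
$V = - \frac{1}{1490} \approx -0.00067114$
$v{\left(Z \right)} = \frac{260}{Z}$
$B = 2236673$
$a = 1595396$ ($a = 1111 \cdot 1436 = 1595396$)
$\left(v{\left(V \right)} + B\right) \left(a + 3652535\right) = \left(\frac{260}{- \frac{1}{1490}} + 2236673\right) \left(1595396 + 3652535\right) = \left(260 \left(-1490\right) + 2236673\right) 5247931 = \left(-387400 + 2236673\right) 5247931 = 1849273 \cdot 5247931 = 9704857104163$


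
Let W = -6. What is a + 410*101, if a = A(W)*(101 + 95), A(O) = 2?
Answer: 41802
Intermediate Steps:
a = 392 (a = 2*(101 + 95) = 2*196 = 392)
a + 410*101 = 392 + 410*101 = 392 + 41410 = 41802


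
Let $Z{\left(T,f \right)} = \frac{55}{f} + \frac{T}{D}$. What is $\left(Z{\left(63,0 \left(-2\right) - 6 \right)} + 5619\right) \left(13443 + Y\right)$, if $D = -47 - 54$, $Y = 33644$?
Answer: $\frac{160057235747}{606} \approx 2.6412 \cdot 10^{8}$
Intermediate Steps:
$D = -101$ ($D = -47 - 54 = -101$)
$Z{\left(T,f \right)} = \frac{55}{f} - \frac{T}{101}$ ($Z{\left(T,f \right)} = \frac{55}{f} + \frac{T}{-101} = \frac{55}{f} + T \left(- \frac{1}{101}\right) = \frac{55}{f} - \frac{T}{101}$)
$\left(Z{\left(63,0 \left(-2\right) - 6 \right)} + 5619\right) \left(13443 + Y\right) = \left(\left(\frac{55}{0 \left(-2\right) - 6} - \frac{63}{101}\right) + 5619\right) \left(13443 + 33644\right) = \left(\left(\frac{55}{0 - 6} - \frac{63}{101}\right) + 5619\right) 47087 = \left(\left(\frac{55}{-6} - \frac{63}{101}\right) + 5619\right) 47087 = \left(\left(55 \left(- \frac{1}{6}\right) - \frac{63}{101}\right) + 5619\right) 47087 = \left(\left(- \frac{55}{6} - \frac{63}{101}\right) + 5619\right) 47087 = \left(- \frac{5933}{606} + 5619\right) 47087 = \frac{3399181}{606} \cdot 47087 = \frac{160057235747}{606}$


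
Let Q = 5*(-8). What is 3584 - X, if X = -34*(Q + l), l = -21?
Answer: 1510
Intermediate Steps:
Q = -40
X = 2074 (X = -34*(-40 - 21) = -34*(-61) = 2074)
3584 - X = 3584 - 1*2074 = 3584 - 2074 = 1510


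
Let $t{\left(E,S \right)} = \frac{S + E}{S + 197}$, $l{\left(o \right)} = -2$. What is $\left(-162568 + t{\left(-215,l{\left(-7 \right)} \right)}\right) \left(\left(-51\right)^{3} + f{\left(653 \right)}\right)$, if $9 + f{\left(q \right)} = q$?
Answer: $\frac{4184750870839}{195} \approx 2.146 \cdot 10^{10}$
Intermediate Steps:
$t{\left(E,S \right)} = \frac{E + S}{197 + S}$
$f{\left(q \right)} = -9 + q$
$\left(-162568 + t{\left(-215,l{\left(-7 \right)} \right)}\right) \left(\left(-51\right)^{3} + f{\left(653 \right)}\right) = \left(-162568 + \frac{-215 - 2}{197 - 2}\right) \left(\left(-51\right)^{3} + \left(-9 + 653\right)\right) = \left(-162568 + \frac{1}{195} \left(-217\right)\right) \left(-132651 + 644\right) = \left(-162568 + \frac{1}{195} \left(-217\right)\right) \left(-132007\right) = \left(-162568 - \frac{217}{195}\right) \left(-132007\right) = \left(- \frac{31700977}{195}\right) \left(-132007\right) = \frac{4184750870839}{195}$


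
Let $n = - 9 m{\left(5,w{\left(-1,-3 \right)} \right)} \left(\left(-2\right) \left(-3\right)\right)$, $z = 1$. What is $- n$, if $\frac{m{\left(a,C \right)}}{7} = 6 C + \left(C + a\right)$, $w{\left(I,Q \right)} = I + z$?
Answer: $1890$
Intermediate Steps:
$w{\left(I,Q \right)} = 1 + I$ ($w{\left(I,Q \right)} = I + 1 = 1 + I$)
$m{\left(a,C \right)} = 7 a + 49 C$ ($m{\left(a,C \right)} = 7 \left(6 C + \left(C + a\right)\right) = 7 \left(a + 7 C\right) = 7 a + 49 C$)
$n = -1890$ ($n = - 9 \left(7 \cdot 5 + 49 \left(1 - 1\right)\right) \left(\left(-2\right) \left(-3\right)\right) = - 9 \left(35 + 49 \cdot 0\right) 6 = - 9 \left(35 + 0\right) 6 = \left(-9\right) 35 \cdot 6 = \left(-315\right) 6 = -1890$)
$- n = \left(-1\right) \left(-1890\right) = 1890$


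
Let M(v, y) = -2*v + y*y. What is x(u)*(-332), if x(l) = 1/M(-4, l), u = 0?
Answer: -83/2 ≈ -41.500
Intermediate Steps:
M(v, y) = y**2 - 2*v (M(v, y) = -2*v + y**2 = y**2 - 2*v)
x(l) = 1/(8 + l**2) (x(l) = 1/(l**2 - 2*(-4)) = 1/(l**2 + 8) = 1/(8 + l**2))
x(u)*(-332) = -332/(8 + 0**2) = -332/(8 + 0) = -332/8 = (1/8)*(-332) = -83/2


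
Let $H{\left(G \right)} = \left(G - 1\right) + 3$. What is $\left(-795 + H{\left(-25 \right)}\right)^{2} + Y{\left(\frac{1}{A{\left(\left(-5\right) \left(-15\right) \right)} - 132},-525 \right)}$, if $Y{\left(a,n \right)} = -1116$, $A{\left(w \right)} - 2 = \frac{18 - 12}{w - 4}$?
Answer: $668008$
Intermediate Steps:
$A{\left(w \right)} = 2 + \frac{6}{-4 + w}$ ($A{\left(w \right)} = 2 + \frac{18 - 12}{w - 4} = 2 + \frac{6}{-4 + w}$)
$H{\left(G \right)} = 2 + G$ ($H{\left(G \right)} = \left(-1 + G\right) + 3 = 2 + G$)
$\left(-795 + H{\left(-25 \right)}\right)^{2} + Y{\left(\frac{1}{A{\left(\left(-5\right) \left(-15\right) \right)} - 132},-525 \right)} = \left(-795 + \left(2 - 25\right)\right)^{2} - 1116 = \left(-795 - 23\right)^{2} - 1116 = \left(-818\right)^{2} - 1116 = 669124 - 1116 = 668008$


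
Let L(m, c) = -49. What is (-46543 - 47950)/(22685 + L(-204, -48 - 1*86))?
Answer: -94493/22636 ≈ -4.1745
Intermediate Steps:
(-46543 - 47950)/(22685 + L(-204, -48 - 1*86)) = (-46543 - 47950)/(22685 - 49) = -94493/22636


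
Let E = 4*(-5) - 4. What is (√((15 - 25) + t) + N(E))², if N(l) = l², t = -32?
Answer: (576 + I*√42)² ≈ 3.3173e+5 + 7466.0*I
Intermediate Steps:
E = -24 (E = -20 - 4 = -24)
(√((15 - 25) + t) + N(E))² = (√((15 - 25) - 32) + (-24)²)² = (√(-10 - 32) + 576)² = (√(-42) + 576)² = (I*√42 + 576)² = (576 + I*√42)²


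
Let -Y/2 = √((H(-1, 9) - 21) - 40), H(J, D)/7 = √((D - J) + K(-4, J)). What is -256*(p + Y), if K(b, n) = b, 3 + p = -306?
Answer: 79104 + 512*√(-61 + 7*√6) ≈ 79104.0 + 3390.6*I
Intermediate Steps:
p = -309 (p = -3 - 306 = -309)
H(J, D) = 7*√(-4 + D - J) (H(J, D) = 7*√((D - J) - 4) = 7*√(-4 + D - J))
Y = -2*√(-61 + 7*√6) (Y = -2*√((7*√(-4 + 9 - 1*(-1)) - 21) - 40) = -2*√((7*√(-4 + 9 + 1) - 21) - 40) = -2*√((7*√6 - 21) - 40) = -2*√((-21 + 7*√6) - 40) = -2*√(-61 + 7*√6) ≈ -13.244*I)
-256*(p + Y) = -256*(-309 - 2*I*√(61 - 7*√6)) = 79104 + 512*I*√(61 - 7*√6)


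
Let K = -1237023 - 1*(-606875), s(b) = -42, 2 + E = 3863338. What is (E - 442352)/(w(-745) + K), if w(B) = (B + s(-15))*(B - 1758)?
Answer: 1140328/446571 ≈ 2.5535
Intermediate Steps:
E = 3863336 (E = -2 + 3863338 = 3863336)
w(B) = (-1758 + B)*(-42 + B) (w(B) = (B - 42)*(B - 1758) = (-42 + B)*(-1758 + B) = (-1758 + B)*(-42 + B))
K = -630148 (K = -1237023 + 606875 = -630148)
(E - 442352)/(w(-745) + K) = (3863336 - 442352)/((73836 + (-745)² - 1800*(-745)) - 630148) = 3420984/((73836 + 555025 + 1341000) - 630148) = 3420984/(1969861 - 630148) = 3420984/1339713 = 3420984*(1/1339713) = 1140328/446571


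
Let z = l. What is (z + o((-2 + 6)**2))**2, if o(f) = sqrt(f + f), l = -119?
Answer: 14193 - 952*sqrt(2) ≈ 12847.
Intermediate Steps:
z = -119
o(f) = sqrt(2)*sqrt(f) (o(f) = sqrt(2*f) = sqrt(2)*sqrt(f))
(z + o((-2 + 6)**2))**2 = (-119 + sqrt(2)*sqrt((-2 + 6)**2))**2 = (-119 + sqrt(2)*sqrt(4**2))**2 = (-119 + sqrt(2)*sqrt(16))**2 = (-119 + sqrt(2)*4)**2 = (-119 + 4*sqrt(2))**2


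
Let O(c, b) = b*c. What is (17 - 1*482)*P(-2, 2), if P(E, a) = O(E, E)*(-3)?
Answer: 5580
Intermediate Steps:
P(E, a) = -3*E**2 (P(E, a) = (E*E)*(-3) = E**2*(-3) = -3*E**2)
(17 - 1*482)*P(-2, 2) = (17 - 1*482)*(-3*(-2)**2) = (17 - 482)*(-3*4) = -465*(-12) = 5580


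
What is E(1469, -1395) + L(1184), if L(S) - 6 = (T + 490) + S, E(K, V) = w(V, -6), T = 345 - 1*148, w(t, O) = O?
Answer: 1871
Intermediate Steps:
T = 197 (T = 345 - 148 = 197)
E(K, V) = -6
L(S) = 693 + S (L(S) = 6 + ((197 + 490) + S) = 6 + (687 + S) = 693 + S)
E(1469, -1395) + L(1184) = -6 + (693 + 1184) = -6 + 1877 = 1871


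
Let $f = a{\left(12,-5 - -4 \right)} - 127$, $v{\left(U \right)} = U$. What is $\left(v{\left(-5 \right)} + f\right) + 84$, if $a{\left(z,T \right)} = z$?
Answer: $-36$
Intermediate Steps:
$f = -115$ ($f = 12 - 127 = -115$)
$\left(v{\left(-5 \right)} + f\right) + 84 = \left(-5 - 115\right) + 84 = -120 + 84 = -36$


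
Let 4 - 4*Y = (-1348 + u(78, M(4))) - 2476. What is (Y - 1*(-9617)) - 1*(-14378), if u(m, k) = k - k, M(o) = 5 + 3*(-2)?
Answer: 24952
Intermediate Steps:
M(o) = -1 (M(o) = 5 - 6 = -1)
u(m, k) = 0
Y = 957 (Y = 1 - ((-1348 + 0) - 2476)/4 = 1 - (-1348 - 2476)/4 = 1 - ¼*(-3824) = 1 + 956 = 957)
(Y - 1*(-9617)) - 1*(-14378) = (957 - 1*(-9617)) - 1*(-14378) = (957 + 9617) + 14378 = 10574 + 14378 = 24952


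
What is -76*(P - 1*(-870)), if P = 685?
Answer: -118180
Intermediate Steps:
-76*(P - 1*(-870)) = -76*(685 - 1*(-870)) = -76*(685 + 870) = -76*1555 = -118180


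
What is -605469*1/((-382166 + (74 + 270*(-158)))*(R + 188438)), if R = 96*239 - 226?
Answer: 201823/29896311104 ≈ 6.7508e-6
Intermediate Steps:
R = 22718 (R = 22944 - 226 = 22718)
-605469*1/((-382166 + (74 + 270*(-158)))*(R + 188438)) = -605469*1/((-382166 + (74 + 270*(-158)))*(22718 + 188438)) = -605469*1/(211156*(-382166 + (74 - 42660))) = -605469*1/(211156*(-382166 - 42586)) = -605469/(211156*(-424752)) = -605469/(-89688933312) = -605469*(-1/89688933312) = 201823/29896311104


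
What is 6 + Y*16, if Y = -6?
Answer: -90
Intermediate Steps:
6 + Y*16 = 6 - 6*16 = 6 - 96 = -90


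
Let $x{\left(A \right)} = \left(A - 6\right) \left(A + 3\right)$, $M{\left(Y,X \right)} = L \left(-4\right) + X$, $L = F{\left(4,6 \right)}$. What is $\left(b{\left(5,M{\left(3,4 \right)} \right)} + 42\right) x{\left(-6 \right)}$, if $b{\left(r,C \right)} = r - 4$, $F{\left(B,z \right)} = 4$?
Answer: $1548$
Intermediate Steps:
$L = 4$
$M{\left(Y,X \right)} = -16 + X$ ($M{\left(Y,X \right)} = 4 \left(-4\right) + X = -16 + X$)
$b{\left(r,C \right)} = -4 + r$ ($b{\left(r,C \right)} = r - 4 = -4 + r$)
$x{\left(A \right)} = \left(-6 + A\right) \left(3 + A\right)$
$\left(b{\left(5,M{\left(3,4 \right)} \right)} + 42\right) x{\left(-6 \right)} = \left(\left(-4 + 5\right) + 42\right) \left(-18 + \left(-6\right)^{2} - -18\right) = \left(1 + 42\right) \left(-18 + 36 + 18\right) = 43 \cdot 36 = 1548$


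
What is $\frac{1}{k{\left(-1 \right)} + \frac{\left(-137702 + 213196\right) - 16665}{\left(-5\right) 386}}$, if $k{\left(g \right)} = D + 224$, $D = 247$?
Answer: $\frac{1930}{850201} \approx 0.0022701$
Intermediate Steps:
$k{\left(g \right)} = 471$ ($k{\left(g \right)} = 247 + 224 = 471$)
$\frac{1}{k{\left(-1 \right)} + \frac{\left(-137702 + 213196\right) - 16665}{\left(-5\right) 386}} = \frac{1}{471 + \frac{\left(-137702 + 213196\right) - 16665}{\left(-5\right) 386}} = \frac{1}{471 + \frac{75494 - 16665}{-1930}} = \frac{1}{471 + 58829 \left(- \frac{1}{1930}\right)} = \frac{1}{471 - \frac{58829}{1930}} = \frac{1}{\frac{850201}{1930}} = \frac{1930}{850201}$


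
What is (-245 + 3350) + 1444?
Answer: 4549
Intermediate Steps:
(-245 + 3350) + 1444 = 3105 + 1444 = 4549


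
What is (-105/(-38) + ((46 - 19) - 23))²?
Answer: 66049/1444 ≈ 45.740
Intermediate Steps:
(-105/(-38) + ((46 - 19) - 23))² = (-105*(-1/38) + (27 - 23))² = (105/38 + 4)² = (257/38)² = 66049/1444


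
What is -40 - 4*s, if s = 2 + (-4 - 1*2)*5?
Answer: 72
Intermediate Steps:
s = -28 (s = 2 + (-4 - 2)*5 = 2 - 6*5 = 2 - 30 = -28)
-40 - 4*s = -40 - 4*(-28) = -40 + 112 = 72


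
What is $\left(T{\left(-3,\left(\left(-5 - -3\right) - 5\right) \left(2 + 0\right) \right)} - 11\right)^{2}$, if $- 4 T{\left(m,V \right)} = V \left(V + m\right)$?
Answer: $\frac{19881}{4} \approx 4970.3$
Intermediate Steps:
$T{\left(m,V \right)} = - \frac{V \left(V + m\right)}{4}$
$\left(T{\left(-3,\left(\left(-5 - -3\right) - 5\right) \left(2 + 0\right) \right)} - 11\right)^{2} = \left(- \frac{\left(\left(-5 - -3\right) - 5\right) \left(2 + 0\right) \left(\left(\left(-5 - -3\right) - 5\right) \left(2 + 0\right) - 3\right)}{4} - 11\right)^{2} = \left(- \frac{\left(\left(-5 + 3\right) - 5\right) 2 \left(\left(\left(-5 + 3\right) - 5\right) 2 - 3\right)}{4} - 11\right)^{2} = \left(- \frac{\left(-2 - 5\right) 2 \left(\left(-2 - 5\right) 2 - 3\right)}{4} - 11\right)^{2} = \left(- \frac{\left(-7\right) 2 \left(\left(-7\right) 2 - 3\right)}{4} - 11\right)^{2} = \left(\left(- \frac{1}{4}\right) \left(-14\right) \left(-14 - 3\right) - 11\right)^{2} = \left(\left(- \frac{1}{4}\right) \left(-14\right) \left(-17\right) - 11\right)^{2} = \left(- \frac{119}{2} - 11\right)^{2} = \left(- \frac{141}{2}\right)^{2} = \frac{19881}{4}$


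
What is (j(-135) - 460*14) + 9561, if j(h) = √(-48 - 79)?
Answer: 3121 + I*√127 ≈ 3121.0 + 11.269*I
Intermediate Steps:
j(h) = I*√127 (j(h) = √(-127) = I*√127)
(j(-135) - 460*14) + 9561 = (I*√127 - 460*14) + 9561 = (I*√127 - 6440) + 9561 = (-6440 + I*√127) + 9561 = 3121 + I*√127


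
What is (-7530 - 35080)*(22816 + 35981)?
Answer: -2505340170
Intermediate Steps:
(-7530 - 35080)*(22816 + 35981) = -42610*58797 = -2505340170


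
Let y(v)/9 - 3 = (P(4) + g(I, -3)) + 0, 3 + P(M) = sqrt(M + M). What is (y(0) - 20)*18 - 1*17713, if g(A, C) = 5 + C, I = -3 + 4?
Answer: -17749 + 324*sqrt(2) ≈ -17291.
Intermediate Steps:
I = 1
P(M) = -3 + sqrt(2)*sqrt(M) (P(M) = -3 + sqrt(M + M) = -3 + sqrt(2*M) = -3 + sqrt(2)*sqrt(M))
y(v) = 18 + 18*sqrt(2) (y(v) = 27 + 9*(((-3 + sqrt(2)*sqrt(4)) + (5 - 3)) + 0) = 27 + 9*(((-3 + sqrt(2)*2) + 2) + 0) = 27 + 9*(((-3 + 2*sqrt(2)) + 2) + 0) = 27 + 9*((-1 + 2*sqrt(2)) + 0) = 27 + 9*(-1 + 2*sqrt(2)) = 27 + (-9 + 18*sqrt(2)) = 18 + 18*sqrt(2))
(y(0) - 20)*18 - 1*17713 = ((18 + 18*sqrt(2)) - 20)*18 - 1*17713 = (-2 + 18*sqrt(2))*18 - 17713 = (-36 + 324*sqrt(2)) - 17713 = -17749 + 324*sqrt(2)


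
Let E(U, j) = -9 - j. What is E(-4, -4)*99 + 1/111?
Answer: -54944/111 ≈ -494.99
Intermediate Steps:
E(-4, -4)*99 + 1/111 = (-9 - 1*(-4))*99 + 1/111 = (-9 + 4)*99 + 1/111 = -5*99 + 1/111 = -495 + 1/111 = -54944/111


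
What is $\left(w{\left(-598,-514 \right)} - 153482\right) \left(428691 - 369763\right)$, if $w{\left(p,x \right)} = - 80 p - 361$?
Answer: $-6246544784$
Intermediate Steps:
$w{\left(p,x \right)} = -361 - 80 p$
$\left(w{\left(-598,-514 \right)} - 153482\right) \left(428691 - 369763\right) = \left(\left(-361 - -47840\right) - 153482\right) \left(428691 - 369763\right) = \left(\left(-361 + 47840\right) - 153482\right) 58928 = \left(47479 - 153482\right) 58928 = \left(-106003\right) 58928 = -6246544784$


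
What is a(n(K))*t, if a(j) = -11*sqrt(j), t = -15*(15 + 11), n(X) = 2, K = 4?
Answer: 4290*sqrt(2) ≈ 6067.0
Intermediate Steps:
t = -390 (t = -15*26 = -390)
a(n(K))*t = -11*sqrt(2)*(-390) = 4290*sqrt(2)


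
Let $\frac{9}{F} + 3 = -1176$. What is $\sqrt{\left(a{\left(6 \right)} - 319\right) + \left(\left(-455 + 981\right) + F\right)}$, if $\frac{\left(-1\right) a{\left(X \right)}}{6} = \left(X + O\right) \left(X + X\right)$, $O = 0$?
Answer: $\frac{2 i \sqrt{965339}}{131} \approx 15.0 i$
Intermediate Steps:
$a{\left(X \right)} = - 12 X^{2}$ ($a{\left(X \right)} = - 6 \left(X + 0\right) \left(X + X\right) = - 6 X 2 X = - 6 \cdot 2 X^{2} = - 12 X^{2}$)
$F = - \frac{1}{131}$ ($F = \frac{9}{-3 - 1176} = \frac{9}{-1179} = 9 \left(- \frac{1}{1179}\right) = - \frac{1}{131} \approx -0.0076336$)
$\sqrt{\left(a{\left(6 \right)} - 319\right) + \left(\left(-455 + 981\right) + F\right)} = \sqrt{\left(- 12 \cdot 6^{2} - 319\right) + \left(\left(-455 + 981\right) - \frac{1}{131}\right)} = \sqrt{\left(\left(-12\right) 36 - 319\right) + \left(526 - \frac{1}{131}\right)} = \sqrt{\left(-432 - 319\right) + \frac{68905}{131}} = \sqrt{-751 + \frac{68905}{131}} = \sqrt{- \frac{29476}{131}} = \frac{2 i \sqrt{965339}}{131}$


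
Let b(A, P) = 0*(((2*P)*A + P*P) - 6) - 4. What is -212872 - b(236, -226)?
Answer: -212868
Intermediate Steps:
b(A, P) = -4 (b(A, P) = 0*((2*A*P + P²) - 6) - 4 = 0*((P² + 2*A*P) - 6) - 4 = 0*(-6 + P² + 2*A*P) - 4 = 0 - 4 = -4)
-212872 - b(236, -226) = -212872 - 1*(-4) = -212872 + 4 = -212868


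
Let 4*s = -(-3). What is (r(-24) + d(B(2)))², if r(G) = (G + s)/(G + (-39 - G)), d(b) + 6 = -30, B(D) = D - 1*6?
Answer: 3389281/2704 ≈ 1253.4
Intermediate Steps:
B(D) = -6 + D (B(D) = D - 6 = -6 + D)
d(b) = -36 (d(b) = -6 - 30 = -36)
s = ¾ (s = (-(-3))/4 = (-1*(-3))/4 = (¼)*3 = ¾ ≈ 0.75000)
r(G) = -1/52 - G/39 (r(G) = (G + ¾)/(G + (-39 - G)) = (¾ + G)/(-39) = (¾ + G)*(-1/39) = -1/52 - G/39)
(r(-24) + d(B(2)))² = ((-1/52 - 1/39*(-24)) - 36)² = ((-1/52 + 8/13) - 36)² = (31/52 - 36)² = (-1841/52)² = 3389281/2704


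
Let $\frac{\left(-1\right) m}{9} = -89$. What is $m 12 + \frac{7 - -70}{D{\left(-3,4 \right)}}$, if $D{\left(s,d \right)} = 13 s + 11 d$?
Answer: $\frac{48137}{5} \approx 9627.4$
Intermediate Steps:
$m = 801$ ($m = \left(-9\right) \left(-89\right) = 801$)
$D{\left(s,d \right)} = 11 d + 13 s$
$m 12 + \frac{7 - -70}{D{\left(-3,4 \right)}} = 801 \cdot 12 + \frac{7 - -70}{11 \cdot 4 + 13 \left(-3\right)} = 9612 + \frac{7 + 70}{44 - 39} = 9612 + \frac{77}{5} = \frac{48137}{5}$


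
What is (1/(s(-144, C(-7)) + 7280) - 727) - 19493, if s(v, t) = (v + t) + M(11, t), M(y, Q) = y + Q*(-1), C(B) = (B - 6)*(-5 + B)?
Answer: -144512339/7147 ≈ -20220.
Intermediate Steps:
C(B) = (-6 + B)*(-5 + B)
M(y, Q) = y - Q
s(v, t) = 11 + v (s(v, t) = (v + t) + (11 - t) = (t + v) + (11 - t) = 11 + v)
(1/(s(-144, C(-7)) + 7280) - 727) - 19493 = (1/((11 - 144) + 7280) - 727) - 19493 = (1/(-133 + 7280) - 727) - 19493 = (1/7147 - 727) - 19493 = -5195868/7147 - 19493 = -144512339/7147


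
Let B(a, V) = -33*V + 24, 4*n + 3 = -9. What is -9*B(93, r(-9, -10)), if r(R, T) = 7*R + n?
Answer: -19818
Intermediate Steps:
n = -3 (n = -3/4 + (1/4)*(-9) = -3/4 - 9/4 = -3)
r(R, T) = -3 + 7*R (r(R, T) = 7*R - 3 = -3 + 7*R)
B(a, V) = 24 - 33*V
-9*B(93, r(-9, -10)) = -9*(24 - 33*(-3 + 7*(-9))) = -9*(24 - 33*(-3 - 63)) = -9*(24 - 33*(-66)) = -9*(24 + 2178) = -9*2202 = -19818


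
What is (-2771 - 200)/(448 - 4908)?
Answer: 2971/4460 ≈ 0.66614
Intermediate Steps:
(-2771 - 200)/(448 - 4908) = -2971/(-4460) = -2971*(-1/4460) = 2971/4460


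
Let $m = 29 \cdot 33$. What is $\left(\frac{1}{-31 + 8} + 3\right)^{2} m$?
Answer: $\frac{4425168}{529} \approx 8365.2$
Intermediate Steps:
$m = 957$
$\left(\frac{1}{-31 + 8} + 3\right)^{2} m = \left(\frac{1}{-31 + 8} + 3\right)^{2} \cdot 957 = \left(\frac{1}{-23} + 3\right)^{2} \cdot 957 = \left(- \frac{1}{23} + 3\right)^{2} \cdot 957 = \left(\frac{68}{23}\right)^{2} \cdot 957 = \frac{4624}{529} \cdot 957 = \frac{4425168}{529}$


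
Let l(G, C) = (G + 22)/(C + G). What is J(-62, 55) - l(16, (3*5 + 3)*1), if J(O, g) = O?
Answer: -1073/17 ≈ -63.118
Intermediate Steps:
l(G, C) = (22 + G)/(C + G)
J(-62, 55) - l(16, (3*5 + 3)*1) = -62 - (22 + 16)/((3*5 + 3)*1 + 16) = -62 - 38/((15 + 3)*1 + 16) = -62 - 38/(18*1 + 16) = -62 - 38/(18 + 16) = -62 - 38/34 = -62 - 1*19/17 = -62 - 19/17 = -1073/17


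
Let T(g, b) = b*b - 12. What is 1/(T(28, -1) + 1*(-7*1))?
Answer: -1/18 ≈ -0.055556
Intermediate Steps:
T(g, b) = -12 + b² (T(g, b) = b² - 12 = -12 + b²)
1/(T(28, -1) + 1*(-7*1)) = 1/((-12 + (-1)²) + 1*(-7*1)) = 1/((-12 + 1) + 1*(-7)) = 1/(-11 - 7) = 1/(-18) = -1/18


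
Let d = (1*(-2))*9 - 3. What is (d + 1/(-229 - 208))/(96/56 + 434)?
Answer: -32123/666425 ≈ -0.048202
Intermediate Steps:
d = -21 (d = -2*9 - 3 = -18 - 3 = -21)
(d + 1/(-229 - 208))/(96/56 + 434) = (-21 + 1/(-229 - 208))/(96/56 + 434) = (-21 + 1/(-437))/(96*(1/56) + 434) = (-21 - 1/437)/(12/7 + 434) = -9178/(437*3050/7) = -9178/437*7/3050 = -32123/666425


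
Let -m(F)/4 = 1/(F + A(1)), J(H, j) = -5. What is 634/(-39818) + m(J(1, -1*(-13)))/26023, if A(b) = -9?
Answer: -57705219/3626643349 ≈ -0.015911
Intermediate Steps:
m(F) = -4/(-9 + F) (m(F) = -4/(F - 9) = -4/(-9 + F))
634/(-39818) + m(J(1, -1*(-13)))/26023 = 634/(-39818) - 4/(-9 - 5)/26023 = 634*(-1/39818) - 4/(-14)*(1/26023) = -317/19909 - 4*(-1/14)*(1/26023) = -317/19909 + (2/7)*(1/26023) = -317/19909 + 2/182161 = -57705219/3626643349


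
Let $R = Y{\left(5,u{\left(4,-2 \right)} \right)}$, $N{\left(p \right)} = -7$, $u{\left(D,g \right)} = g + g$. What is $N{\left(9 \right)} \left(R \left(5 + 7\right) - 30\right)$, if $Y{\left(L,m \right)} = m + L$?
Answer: $126$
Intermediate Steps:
$u{\left(D,g \right)} = 2 g$
$Y{\left(L,m \right)} = L + m$
$R = 1$ ($R = 5 + 2 \left(-2\right) = 5 - 4 = 1$)
$N{\left(9 \right)} \left(R \left(5 + 7\right) - 30\right) = - 7 \left(1 \left(5 + 7\right) - 30\right) = - 7 \left(1 \cdot 12 - 30\right) = - 7 \left(12 - 30\right) = \left(-7\right) \left(-18\right) = 126$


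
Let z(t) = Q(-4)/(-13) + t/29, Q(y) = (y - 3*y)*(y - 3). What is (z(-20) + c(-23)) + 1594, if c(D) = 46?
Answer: 619644/377 ≈ 1643.6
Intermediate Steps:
Q(y) = -2*y*(-3 + y) (Q(y) = (-2*y)*(-3 + y) = -2*y*(-3 + y))
z(t) = 56/13 + t/29 (z(t) = (2*(-4)*(3 - 1*(-4)))/(-13) + t/29 = (2*(-4)*(3 + 4))*(-1/13) + t*(1/29) = (2*(-4)*7)*(-1/13) + t/29 = -56*(-1/13) + t/29 = 56/13 + t/29)
(z(-20) + c(-23)) + 1594 = ((56/13 + (1/29)*(-20)) + 46) + 1594 = ((56/13 - 20/29) + 46) + 1594 = (1364/377 + 46) + 1594 = 18706/377 + 1594 = 619644/377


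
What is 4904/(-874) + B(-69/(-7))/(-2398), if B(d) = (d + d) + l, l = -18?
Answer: -20582258/3667741 ≈ -5.6117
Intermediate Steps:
B(d) = -18 + 2*d (B(d) = (d + d) - 18 = 2*d - 18 = -18 + 2*d)
4904/(-874) + B(-69/(-7))/(-2398) = 4904/(-874) + (-18 + 2*(-69/(-7)))/(-2398) = 4904*(-1/874) + (-18 + 2*(-69*(-⅐)))*(-1/2398) = -2452/437 + (-18 + 2*(69/7))*(-1/2398) = -2452/437 + (-18 + 138/7)*(-1/2398) = -2452/437 + (12/7)*(-1/2398) = -2452/437 - 6/8393 = -20582258/3667741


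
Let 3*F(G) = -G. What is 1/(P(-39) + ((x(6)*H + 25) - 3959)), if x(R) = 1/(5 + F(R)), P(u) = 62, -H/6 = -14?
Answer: -1/3844 ≈ -0.00026015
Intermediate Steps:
F(G) = -G/3 (F(G) = (-G)/3 = -G/3)
H = 84 (H = -6*(-14) = 84)
x(R) = 1/(5 - R/3)
1/(P(-39) + ((x(6)*H + 25) - 3959)) = 1/(62 + ((-3/(-15 + 6)*84 + 25) - 3959)) = 1/(62 + ((-3/(-9)*84 + 25) - 3959)) = 1/(62 + ((-3*(-⅑)*84 + 25) - 3959)) = 1/(62 + (((⅓)*84 + 25) - 3959)) = 1/(62 + ((28 + 25) - 3959)) = 1/(62 + (53 - 3959)) = 1/(62 - 3906) = 1/(-3844) = -1/3844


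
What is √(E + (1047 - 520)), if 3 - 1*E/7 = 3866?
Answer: 3*I*√2946 ≈ 162.83*I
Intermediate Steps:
E = -27041 (E = 21 - 7*3866 = 21 - 27062 = -27041)
√(E + (1047 - 520)) = √(-27041 + (1047 - 520)) = √(-27041 + 527) = √(-26514) = 3*I*√2946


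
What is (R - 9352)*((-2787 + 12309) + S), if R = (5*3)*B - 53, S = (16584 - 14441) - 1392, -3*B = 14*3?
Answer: -98774895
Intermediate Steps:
B = -14 (B = -14*3/3 = -⅓*42 = -14)
S = 751 (S = 2143 - 1392 = 751)
R = -263 (R = (5*3)*(-14) - 53 = 15*(-14) - 53 = -210 - 53 = -263)
(R - 9352)*((-2787 + 12309) + S) = (-263 - 9352)*((-2787 + 12309) + 751) = -9615*(9522 + 751) = -9615*10273 = -98774895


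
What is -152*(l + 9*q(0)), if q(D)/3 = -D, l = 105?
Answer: -15960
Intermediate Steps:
q(D) = -3*D (q(D) = 3*(-D) = -3*D)
-152*(l + 9*q(0)) = -152*(105 + 9*(-3*0)) = -152*(105 + 9*0) = -152*(105 + 0) = -152*105 = -15960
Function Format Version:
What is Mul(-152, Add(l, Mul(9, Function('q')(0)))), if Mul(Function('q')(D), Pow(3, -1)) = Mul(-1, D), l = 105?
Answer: -15960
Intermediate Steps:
Function('q')(D) = Mul(-3, D) (Function('q')(D) = Mul(3, Mul(-1, D)) = Mul(-3, D))
Mul(-152, Add(l, Mul(9, Function('q')(0)))) = Mul(-152, Add(105, Mul(9, Mul(-3, 0)))) = Mul(-152, Add(105, Mul(9, 0))) = Mul(-152, Add(105, 0)) = Mul(-152, 105) = -15960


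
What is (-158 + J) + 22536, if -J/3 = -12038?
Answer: 58492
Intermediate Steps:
J = 36114 (J = -3*(-12038) = 36114)
(-158 + J) + 22536 = (-158 + 36114) + 22536 = 35956 + 22536 = 58492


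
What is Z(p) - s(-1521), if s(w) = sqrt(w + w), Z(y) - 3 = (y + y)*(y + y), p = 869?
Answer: 3020647 - 39*I*sqrt(2) ≈ 3.0206e+6 - 55.154*I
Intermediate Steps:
Z(y) = 3 + 4*y**2 (Z(y) = 3 + (y + y)*(y + y) = 3 + (2*y)*(2*y) = 3 + 4*y**2)
s(w) = sqrt(2)*sqrt(w) (s(w) = sqrt(2*w) = sqrt(2)*sqrt(w))
Z(p) - s(-1521) = (3 + 4*869**2) - sqrt(2)*sqrt(-1521) = (3 + 4*755161) - sqrt(2)*39*I = (3 + 3020644) - 39*I*sqrt(2) = 3020647 - 39*I*sqrt(2)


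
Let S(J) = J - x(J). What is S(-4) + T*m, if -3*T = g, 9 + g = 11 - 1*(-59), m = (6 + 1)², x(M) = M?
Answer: -2989/3 ≈ -996.33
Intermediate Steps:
m = 49 (m = 7² = 49)
g = 61 (g = -9 + (11 - 1*(-59)) = -9 + (11 + 59) = -9 + 70 = 61)
S(J) = 0 (S(J) = J - J = 0)
T = -61/3 (T = -⅓*61 = -61/3 ≈ -20.333)
S(-4) + T*m = 0 - 61/3*49 = 0 - 2989/3 = -2989/3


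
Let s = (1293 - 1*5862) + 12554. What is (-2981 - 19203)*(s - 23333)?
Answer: 340480032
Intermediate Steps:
s = 7985 (s = (1293 - 5862) + 12554 = -4569 + 12554 = 7985)
(-2981 - 19203)*(s - 23333) = (-2981 - 19203)*(7985 - 23333) = -22184*(-15348) = 340480032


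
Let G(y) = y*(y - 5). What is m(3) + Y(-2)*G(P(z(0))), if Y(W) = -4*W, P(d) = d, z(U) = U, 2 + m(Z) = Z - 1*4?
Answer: -3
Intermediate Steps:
m(Z) = -6 + Z (m(Z) = -2 + (Z - 1*4) = -2 + (Z - 4) = -2 + (-4 + Z) = -6 + Z)
G(y) = y*(-5 + y)
m(3) + Y(-2)*G(P(z(0))) = (-6 + 3) + (-4*(-2))*(0*(-5 + 0)) = -3 + 8*(0*(-5)) = -3 + 8*0 = -3 + 0 = -3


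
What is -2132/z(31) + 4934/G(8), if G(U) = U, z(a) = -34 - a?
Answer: 12991/20 ≈ 649.55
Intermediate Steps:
-2132/z(31) + 4934/G(8) = -2132/(-34 - 1*31) + 4934/8 = -2132/(-34 - 31) + 4934*(1/8) = -2132/(-65) + 2467/4 = -2132*(-1/65) + 2467/4 = 164/5 + 2467/4 = 12991/20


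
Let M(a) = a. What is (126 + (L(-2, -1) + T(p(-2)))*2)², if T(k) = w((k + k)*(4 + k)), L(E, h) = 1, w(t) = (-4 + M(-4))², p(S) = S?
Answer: 65536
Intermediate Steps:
w(t) = 64 (w(t) = (-4 - 4)² = (-8)² = 64)
T(k) = 64
(126 + (L(-2, -1) + T(p(-2)))*2)² = (126 + (1 + 64)*2)² = (126 + 65*2)² = (126 + 130)² = 256² = 65536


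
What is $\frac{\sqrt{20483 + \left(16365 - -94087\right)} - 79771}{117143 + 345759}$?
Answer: $- \frac{79771}{462902} + \frac{\sqrt{130935}}{462902} \approx -0.17155$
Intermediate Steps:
$\frac{\sqrt{20483 + \left(16365 - -94087\right)} - 79771}{117143 + 345759} = \frac{\sqrt{20483 + \left(16365 + 94087\right)} - 79771}{462902} = \left(\sqrt{20483 + 110452} - 79771\right) \frac{1}{462902} = \left(\sqrt{130935} - 79771\right) \frac{1}{462902} = \left(-79771 + \sqrt{130935}\right) \frac{1}{462902} = - \frac{79771}{462902} + \frac{\sqrt{130935}}{462902}$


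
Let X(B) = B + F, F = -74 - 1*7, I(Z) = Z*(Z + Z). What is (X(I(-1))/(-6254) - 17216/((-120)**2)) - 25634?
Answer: -36072547651/1407150 ≈ -25635.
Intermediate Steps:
I(Z) = 2*Z**2 (I(Z) = Z*(2*Z) = 2*Z**2)
F = -81 (F = -74 - 7 = -81)
X(B) = -81 + B (X(B) = B - 81 = -81 + B)
(X(I(-1))/(-6254) - 17216/((-120)**2)) - 25634 = ((-81 + 2*(-1)**2)/(-6254) - 17216/((-120)**2)) - 25634 = ((-81 + 2*1)*(-1/6254) - 17216/14400) - 25634 = ((-81 + 2)*(-1/6254) - 17216*1/14400) - 25634 = (-79*(-1/6254) - 269/225) - 25634 = (79/6254 - 269/225) - 25634 = -1664551/1407150 - 25634 = -36072547651/1407150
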